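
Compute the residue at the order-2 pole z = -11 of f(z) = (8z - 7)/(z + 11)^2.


Step 1: Pole of order 2 at z = -11
Step 2: Res = lim d/dz [(z + 11)^2 * f(z)] as z -> -11
Step 3: (z + 11)^2 * f(z) = 8z - 7
Step 4: d/dz[8z - 7] = 8

8


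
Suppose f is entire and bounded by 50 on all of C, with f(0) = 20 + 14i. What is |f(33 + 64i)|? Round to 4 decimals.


Step 1: By Liouville's theorem, a bounded entire function is constant.
Step 2: f(z) = f(0) = 20 + 14i for all z.
Step 3: |f(w)| = |20 + 14i| = sqrt(400 + 196)
Step 4: = 24.4131

24.4131


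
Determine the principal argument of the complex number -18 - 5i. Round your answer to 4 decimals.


Step 1: z = -18 - 5i
Step 2: arg(z) = atan2(-5, -18)
Step 3: arg(z) = -2.8706

-2.8706


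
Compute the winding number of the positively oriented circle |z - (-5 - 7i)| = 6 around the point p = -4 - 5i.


Step 1: Center c = (-5, -7), radius = 6
Step 2: |p - c|^2 = 1^2 + 2^2 = 5
Step 3: r^2 = 36
Step 4: |p-c| < r so winding number = 1

1


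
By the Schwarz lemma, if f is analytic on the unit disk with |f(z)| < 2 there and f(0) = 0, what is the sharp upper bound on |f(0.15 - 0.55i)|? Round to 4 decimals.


Step 1: g = f/2 maps D -> D with g(0) = 0, so by the Schwarz lemma |g(z)| <= |z|, i.e. |f(z)| <= 2|z|; this is sharp (f(z) = 2z).
Step 2: |z0|^2 = 0.15^2 + (-0.55)^2 = 0.325
Step 3: |z0| = sqrt(0.325) = 0.570088
Step 4: Best bound = 2 * |z0| = 2 * 0.570088 = 1.1402

1.1402


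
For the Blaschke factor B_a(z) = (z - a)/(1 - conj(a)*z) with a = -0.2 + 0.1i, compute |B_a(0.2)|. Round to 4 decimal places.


Step 1: Numerator z0 - a = 0.2 - (-0.2 + 0.1i) = 0.4 - 0.1i
Step 2: Denominator 1 - conj(a)*z0 = 1 - (-0.2 - 0.1i)*0.2 = 1.04 + 0.02i
Step 3: |z0 - a|^2 = 0.4^2 + (-0.1)^2 = 0.17; |1 - conj(a)*z0|^2 = 1.04^2 + 0.02^2 = 1.082
Step 4: |B_a(0.2)| = sqrt(0.17 / 1.082) = sqrt(0.157116)
Step 5: = 0.3964

0.3964


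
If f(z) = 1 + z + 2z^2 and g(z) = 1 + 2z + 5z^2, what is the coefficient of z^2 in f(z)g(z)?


Step 1: z^2 term in f*g comes from: (1)*(5z^2) + (z)*(2z) + (2z^2)*(1)
Step 2: = 5 + 2 + 2
Step 3: = 9

9


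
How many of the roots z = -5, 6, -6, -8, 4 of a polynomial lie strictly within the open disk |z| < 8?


Step 1: Check each root:
  z = -5: |-5| = 5 < 8
  z = 6: |6| = 6 < 8
  z = -6: |-6| = 6 < 8
  z = -8: |-8| = 8 >= 8
  z = 4: |4| = 4 < 8
Step 2: Count = 4

4


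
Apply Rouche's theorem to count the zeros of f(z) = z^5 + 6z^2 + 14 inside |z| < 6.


Step 1: On |z| = 6 the three terms have sizes |z^5| = 6^5 = 7776, |6z^2| = 6*6^2 = 216, |14| = 14
Step 2: The dominant term is g(z) = z^5; let h(z) = 6z^2 + 14 so f = g + h
Step 3: On |z| = 6: |g| = 7776 and |h| <= 216 + 14 = 230
Step 4: Since 7776 > 230, |h| < |g| on |z| = 6, so by Rouche f has the same number of zeros as g inside |z| < 6
Step 5: g(z) = z^5 has 5 zeros (all at the origin) inside |z| < 6. Answer = 5

5


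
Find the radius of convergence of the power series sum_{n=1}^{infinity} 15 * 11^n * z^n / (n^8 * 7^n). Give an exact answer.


Step 1: General term a_n = 15 * 11^n / (n^8 * 7^n)
Step 2: By the root test, |a_n|^(1/n) = 15^(1/n) * 11 / (n^(8/n) * 7) -> 11/7 as n -> infinity (since 15^(1/n) -> 1 and n^(8/n) -> 1)
Step 3: R = 1/lim|a_n|^(1/n) = 7/11

7/11


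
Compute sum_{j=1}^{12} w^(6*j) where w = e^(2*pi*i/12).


Step 1: The sum sum_{j=1}^{n} w^(k*j) equals n if n | k, else 0.
Step 2: Here n = 12, k = 6
Step 3: Does n divide k? 12 | 6 -> False
Step 4: Sum = 0

0


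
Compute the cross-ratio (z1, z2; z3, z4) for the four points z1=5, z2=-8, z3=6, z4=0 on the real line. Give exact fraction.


Step 1: (z1-z3)(z2-z4) = (-1) * (-8) = 8
Step 2: (z1-z4)(z2-z3) = 5 * (-14) = -70
Step 3: Cross-ratio = -8/70 = -4/35

-4/35


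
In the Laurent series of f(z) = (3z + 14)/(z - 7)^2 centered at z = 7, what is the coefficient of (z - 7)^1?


Step 1: Write the numerator in powers of (z - 7): 3z + 14 = 3(z - 7) + (3*7 + 14) = 3(z - 7) + 35
Step 2: Divide by (z - 7)^2: f(z) = 35(z - 7)^(-2) + 3(z - 7)^(-1)
Step 3: This finite sum is the Laurent series of f about z = 7.
Step 4: Only the powers -2 and -1 appear, so the coefficient of (z - 7)^1 = 0

0


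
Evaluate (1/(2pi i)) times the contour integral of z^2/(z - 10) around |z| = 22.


Step 1: f(z) = z^2, a = 10 is inside |z| = 22
Step 2: By Cauchy integral formula: (1/(2pi*i)) * integral = f(a)
Step 3: f(10) = 10^2 = 100

100


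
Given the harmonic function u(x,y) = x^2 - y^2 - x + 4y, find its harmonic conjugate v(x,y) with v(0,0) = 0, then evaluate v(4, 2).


Step 1: v_x = -u_y = 2y - 4
Step 2: v_y = u_x = 2x - 1
Step 3: v = 2xy - 4x - y + C
Step 4: v(0,0) = 0 => C = 0
Step 5: v(4, 2) = -2

-2


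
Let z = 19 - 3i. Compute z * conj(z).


Step 1: conj(z) = 19 + 3i
Step 2: z * conj(z) = 19^2 + (-3)^2
Step 3: = 361 + 9 = 370

370


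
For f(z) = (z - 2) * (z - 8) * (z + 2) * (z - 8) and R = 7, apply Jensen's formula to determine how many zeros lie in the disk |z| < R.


Jensen's formula: (1/2pi)*integral log|f(Re^it)|dt = log|f(0)| + sum_{|a_k|<R} log(R/|a_k|)
Step 1: f(0) = (-2) * (-8) * 2 * (-8) = -256
Step 2: log|f(0)| = log|2| + log|8| + log|-2| + log|8| = 5.5452
Step 3: Zeros inside |z| < 7: 2, -2
Step 4: Jensen sum = log(7/2) + log(7/2) = 2.5055
Step 5: n(R) = number of terms in the Jensen sum = count of zeros inside |z| < 7 = 2

2


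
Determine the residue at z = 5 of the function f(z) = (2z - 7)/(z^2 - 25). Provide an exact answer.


Step 1: Q(z) = z^2 - 25 = (z - 5)(z + 5)
Step 2: Q'(z) = 2z
Step 3: Q'(5) = 10, P(5) = 3
Step 4: Res = P(5)/Q'(5) = 3/10 = 3/10

3/10


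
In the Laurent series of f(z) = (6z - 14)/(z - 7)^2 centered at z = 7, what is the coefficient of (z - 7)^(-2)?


Step 1: Write the numerator in powers of (z - 7): 6z - 14 = 6(z - 7) + (6*7 - 14) = 6(z - 7) + 28
Step 2: Divide by (z - 7)^2: f(z) = 28(z - 7)^(-2) + 6(z - 7)^(-1)
Step 3: This finite sum is the Laurent series of f about z = 7.
Step 4: Coefficient of (z - 7)^(-2) = 6*7 - 14 = 28

28


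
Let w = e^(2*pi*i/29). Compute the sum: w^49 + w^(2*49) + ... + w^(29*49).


Step 1: The sum sum_{j=1}^{n} w^(k*j) equals n if n | k, else 0.
Step 2: Here n = 29, k = 49
Step 3: Does n divide k? 29 | 49 -> False
Step 4: Sum = 0

0


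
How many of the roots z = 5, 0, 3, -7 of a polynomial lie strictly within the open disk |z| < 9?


Step 1: Check each root:
  z = 5: |5| = 5 < 9
  z = 0: |0| = 0 < 9
  z = 3: |3| = 3 < 9
  z = -7: |-7| = 7 < 9
Step 2: Count = 4

4


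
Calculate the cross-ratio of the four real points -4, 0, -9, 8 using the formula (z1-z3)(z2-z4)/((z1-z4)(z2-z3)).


Step 1: (z1-z3)(z2-z4) = 5 * (-8) = -40
Step 2: (z1-z4)(z2-z3) = (-12) * 9 = -108
Step 3: Cross-ratio = 40/108 = 10/27

10/27


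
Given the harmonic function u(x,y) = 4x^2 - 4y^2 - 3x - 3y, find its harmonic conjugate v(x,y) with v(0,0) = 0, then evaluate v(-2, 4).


Step 1: v_x = -u_y = 8y + 3
Step 2: v_y = u_x = 8x - 3
Step 3: v = 8xy + 3x - 3y + C
Step 4: v(0,0) = 0 => C = 0
Step 5: v(-2, 4) = -82

-82


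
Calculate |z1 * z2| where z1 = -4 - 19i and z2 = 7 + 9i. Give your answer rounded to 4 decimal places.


Step 1: |z1| = sqrt((-4)^2 + (-19)^2) = sqrt(377)
Step 2: |z2| = sqrt(7^2 + 9^2) = sqrt(130)
Step 3: |z1*z2| = |z1|*|z2| = sqrt(377) * sqrt(130) = sqrt(377 * 130) = sqrt(49010)
Step 4: = 221.382

221.382


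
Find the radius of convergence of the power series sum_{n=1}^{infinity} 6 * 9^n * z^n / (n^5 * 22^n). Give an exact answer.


Step 1: General term a_n = 6 * 9^n / (n^5 * 22^n)
Step 2: By the root test, |a_n|^(1/n) = 6^(1/n) * 9 / (n^(5/n) * 22) -> 9/22 as n -> infinity (since 6^(1/n) -> 1 and n^(5/n) -> 1)
Step 3: R = 1/lim|a_n|^(1/n) = 22/9

22/9


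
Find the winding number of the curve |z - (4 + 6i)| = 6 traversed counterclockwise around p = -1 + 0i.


Step 1: Center c = (4, 6), radius = 6
Step 2: |p - c|^2 = (-5)^2 + (-6)^2 = 61
Step 3: r^2 = 36
Step 4: |p-c| > r so winding number = 0

0


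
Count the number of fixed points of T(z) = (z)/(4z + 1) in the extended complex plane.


Step 1: Fixed points satisfy T(z) = z
Step 2: 4z^2 = 0
Step 3: Discriminant = 0^2 - 4*4*0 = 0
Step 4: Number of fixed points = 1

1


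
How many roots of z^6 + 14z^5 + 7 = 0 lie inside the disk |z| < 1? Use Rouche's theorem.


Step 1: On |z| = 1 the three terms have sizes |z^6| = 1^6 = 1, |14z^5| = 14*1^5 = 14, |7| = 7
Step 2: The dominant term is g(z) = 14z^5; let h(z) = z^6 + 7 so f = g + h
Step 3: On |z| = 1: |g| = 14 and |h| <= 1 + 7 = 8
Step 4: Since 14 > 8, |h| < |g| on |z| = 1, so by Rouche f has the same number of zeros as g inside |z| < 1
Step 5: g(z) = 14z^5 has 5 zeros (at the origin, multiplicity 5) inside |z| < 1. Answer = 5

5


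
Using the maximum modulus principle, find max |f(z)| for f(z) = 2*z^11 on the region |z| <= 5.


Step 1: On |z| = 5, |f(z)| = 2 * |z|^11 = 2 * 5^11
Step 2: By maximum modulus principle, maximum is on boundary.
Step 3: Maximum = 2 * 48828125 = 97656250

97656250


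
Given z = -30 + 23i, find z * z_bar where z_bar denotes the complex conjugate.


Step 1: conj(z) = -30 - 23i
Step 2: z * conj(z) = (-30)^2 + 23^2
Step 3: = 900 + 529 = 1429

1429


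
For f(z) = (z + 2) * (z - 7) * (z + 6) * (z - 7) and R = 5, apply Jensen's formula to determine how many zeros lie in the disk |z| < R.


Jensen's formula: (1/2pi)*integral log|f(Re^it)|dt = log|f(0)| + sum_{|a_k|<R} log(R/|a_k|)
Step 1: f(0) = 2 * (-7) * 6 * (-7) = 588
Step 2: log|f(0)| = log|-2| + log|7| + log|-6| + log|7| = 6.3767
Step 3: Zeros inside |z| < 5: -2
Step 4: Jensen sum = log(5/2) = 0.9163
Step 5: n(R) = number of terms in the Jensen sum = count of zeros inside |z| < 5 = 1

1


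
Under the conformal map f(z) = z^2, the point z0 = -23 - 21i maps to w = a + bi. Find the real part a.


Step 1: z0 = -23 - 21i
Step 2: z0^2 = (-23)^2 - (-21)^2 + 966i
Step 3: real part = 529 - 441 = 88

88


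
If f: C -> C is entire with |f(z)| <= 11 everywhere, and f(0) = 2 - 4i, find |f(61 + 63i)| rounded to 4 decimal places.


Step 1: By Liouville's theorem, a bounded entire function is constant.
Step 2: f(z) = f(0) = 2 - 4i for all z.
Step 3: |f(w)| = |2 - 4i| = sqrt(4 + 16)
Step 4: = 4.4721

4.4721


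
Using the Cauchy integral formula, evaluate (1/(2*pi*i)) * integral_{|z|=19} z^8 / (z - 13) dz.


Step 1: f(z) = z^8, a = 13 is inside |z| = 19
Step 2: By Cauchy integral formula: (1/(2pi*i)) * integral = f(a)
Step 3: f(13) = 13^8 = 815730721

815730721


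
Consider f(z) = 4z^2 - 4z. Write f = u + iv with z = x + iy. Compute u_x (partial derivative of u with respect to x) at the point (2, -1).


Step 1: f(z) = 4(x+iy)^2 - 4(x+iy) + 0
Step 2: u = 4(x^2 - y^2) - 4x + 0
Step 3: u_x = 8x - 4
Step 4: At (2, -1): u_x = 16 - 4 = 12

12


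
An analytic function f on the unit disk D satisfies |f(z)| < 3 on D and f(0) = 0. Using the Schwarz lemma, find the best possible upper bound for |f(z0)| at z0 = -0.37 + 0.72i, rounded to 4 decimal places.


Step 1: g = f/3 maps D -> D with g(0) = 0, so by the Schwarz lemma |g(z)| <= |z|, i.e. |f(z)| <= 3|z|; this is sharp (f(z) = 3z).
Step 2: |z0|^2 = (-0.37)^2 + 0.72^2 = 0.6553
Step 3: |z0| = sqrt(0.6553) = 0.809506
Step 4: Best bound = 3 * |z0| = 3 * 0.809506 = 2.4285

2.4285


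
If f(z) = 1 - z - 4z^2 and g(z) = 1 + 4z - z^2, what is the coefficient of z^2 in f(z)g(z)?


Step 1: z^2 term in f*g comes from: (1)*(-z^2) + (-z)*(4z) + (-4z^2)*(1)
Step 2: = -1 - 4 - 4
Step 3: = -9

-9


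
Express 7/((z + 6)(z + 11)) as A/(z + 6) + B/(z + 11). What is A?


Step 1: Multiply both sides by (z + 6) and set z = -6
Step 2: A = 7 / (-6 + 11)
Step 3: A = 7 / 5
Step 4: A = 7/5

7/5


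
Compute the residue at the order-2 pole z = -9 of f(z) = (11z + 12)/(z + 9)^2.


Step 1: Pole of order 2 at z = -9
Step 2: Res = lim d/dz [(z + 9)^2 * f(z)] as z -> -9
Step 3: (z + 9)^2 * f(z) = 11z + 12
Step 4: d/dz[11z + 12] = 11

11


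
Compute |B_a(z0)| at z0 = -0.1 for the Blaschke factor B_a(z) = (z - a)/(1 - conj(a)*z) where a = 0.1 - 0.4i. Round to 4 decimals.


Step 1: Numerator z0 - a = -0.1 - (0.1 - 0.4i) = -0.2 + 0.4i
Step 2: Denominator 1 - conj(a)*z0 = 1 - (0.1 + 0.4i)*(-0.1) = 1.01 + 0.04i
Step 3: |z0 - a|^2 = (-0.2)^2 + 0.4^2 = 0.2; |1 - conj(a)*z0|^2 = 1.01^2 + 0.04^2 = 1.0217
Step 4: |B_a(-0.1)| = sqrt(0.2 / 1.0217) = sqrt(0.195752)
Step 5: = 0.4424

0.4424


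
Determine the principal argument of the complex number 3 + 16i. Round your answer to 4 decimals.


Step 1: z = 3 + 16i
Step 2: arg(z) = atan2(16, 3)
Step 3: arg(z) = 1.3854

1.3854


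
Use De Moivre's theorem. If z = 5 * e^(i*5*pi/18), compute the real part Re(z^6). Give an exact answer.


Step 1: By De Moivre's theorem, z^6 = 5^6 * e^(i*6*5*pi/18) = 15625 * (cos(5*pi/3) + i*sin(5*pi/3))
Step 2: |z|^6 = 5^6 = 15625
Step 3: The angle 5*pi/3 already lies in [0, 2*pi)
Step 4: cos(5*pi/3) = 1/2
Step 5: Re(z^6) = 15625 * 1/2 = 15625/2

15625/2


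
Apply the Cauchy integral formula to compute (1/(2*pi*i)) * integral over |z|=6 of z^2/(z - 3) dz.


Step 1: f(z) = z^2, a = 3 is inside |z| = 6
Step 2: By Cauchy integral formula: (1/(2pi*i)) * integral = f(a)
Step 3: f(3) = 3^2 = 9

9


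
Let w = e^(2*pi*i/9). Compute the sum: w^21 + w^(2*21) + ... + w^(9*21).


Step 1: The sum sum_{j=1}^{n} w^(k*j) equals n if n | k, else 0.
Step 2: Here n = 9, k = 21
Step 3: Does n divide k? 9 | 21 -> False
Step 4: Sum = 0

0


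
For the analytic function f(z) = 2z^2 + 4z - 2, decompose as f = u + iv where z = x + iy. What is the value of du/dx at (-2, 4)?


Step 1: f(z) = 2(x+iy)^2 + 4(x+iy) - 2
Step 2: u = 2(x^2 - y^2) + 4x - 2
Step 3: u_x = 4x + 4
Step 4: At (-2, 4): u_x = -8 + 4 = -4

-4


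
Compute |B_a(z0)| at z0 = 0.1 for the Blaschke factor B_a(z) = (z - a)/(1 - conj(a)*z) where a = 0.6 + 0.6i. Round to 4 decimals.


Step 1: Numerator z0 - a = 0.1 - (0.6 + 0.6i) = -0.5 - 0.6i
Step 2: Denominator 1 - conj(a)*z0 = 1 - (0.6 - 0.6i)*0.1 = 0.94 + 0.06i
Step 3: |z0 - a|^2 = (-0.5)^2 + (-0.6)^2 = 0.61; |1 - conj(a)*z0|^2 = 0.94^2 + 0.06^2 = 0.8872
Step 4: |B_a(0.1)| = sqrt(0.61 / 0.8872) = sqrt(0.687556)
Step 5: = 0.8292

0.8292


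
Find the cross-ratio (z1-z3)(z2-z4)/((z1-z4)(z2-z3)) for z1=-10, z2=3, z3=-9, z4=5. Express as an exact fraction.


Step 1: (z1-z3)(z2-z4) = (-1) * (-2) = 2
Step 2: (z1-z4)(z2-z3) = (-15) * 12 = -180
Step 3: Cross-ratio = -2/180 = -1/90

-1/90


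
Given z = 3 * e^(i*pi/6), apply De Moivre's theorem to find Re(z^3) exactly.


Step 1: By De Moivre's theorem, z^3 = 3^3 * e^(i*3*pi/6) = 27 * (cos(pi/2) + i*sin(pi/2))
Step 2: |z|^3 = 3^3 = 27
Step 3: The angle pi/2 already lies in [0, 2*pi)
Step 4: cos(pi/2) = 0
Step 5: Re(z^3) = 27 * 0 = 0

0


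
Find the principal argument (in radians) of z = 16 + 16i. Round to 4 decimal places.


Step 1: z = 16 + 16i
Step 2: arg(z) = atan2(16, 16)
Step 3: arg(z) = 0.7854

0.7854


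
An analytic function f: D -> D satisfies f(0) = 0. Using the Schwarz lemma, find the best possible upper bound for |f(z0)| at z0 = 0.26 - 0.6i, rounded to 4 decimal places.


Step 1: Schwarz lemma: if f: D -> D is analytic with f(0) = 0, then |f(z)| <= |z| for all z in D, and this is sharp (f(z) = z).
Step 2: |z0|^2 = 0.26^2 + (-0.6)^2 = 0.4276
Step 3: |z0| = sqrt(0.4276) = 0.653911
Step 4: Best bound = |z0| = 0.6539

0.6539


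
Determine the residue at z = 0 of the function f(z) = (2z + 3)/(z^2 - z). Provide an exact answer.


Step 1: Q(z) = z^2 - z = (z)(z - 1)
Step 2: Q'(z) = 2z - 1
Step 3: Q'(0) = -1, P(0) = 3
Step 4: Res = P(0)/Q'(0) = 3/(-1) = -3

-3


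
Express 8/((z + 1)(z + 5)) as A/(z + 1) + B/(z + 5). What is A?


Step 1: Multiply both sides by (z + 1) and set z = -1
Step 2: A = 8 / (-1 + 5)
Step 3: A = 8 / 4
Step 4: A = 2

2


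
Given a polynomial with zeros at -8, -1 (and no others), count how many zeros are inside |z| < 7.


Step 1: Check each root:
  z = -8: |-8| = 8 >= 7
  z = -1: |-1| = 1 < 7
Step 2: Count = 1

1


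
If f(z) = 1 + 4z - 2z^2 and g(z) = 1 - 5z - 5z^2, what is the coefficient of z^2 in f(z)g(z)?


Step 1: z^2 term in f*g comes from: (1)*(-5z^2) + (4z)*(-5z) + (-2z^2)*(1)
Step 2: = -5 - 20 - 2
Step 3: = -27

-27


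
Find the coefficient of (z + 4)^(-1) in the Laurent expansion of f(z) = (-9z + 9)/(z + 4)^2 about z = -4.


Step 1: Write the numerator in powers of (z + 4): -9z + 9 = -9(z + 4) + (-9*(-4) + 9) = -9(z + 4) + 45
Step 2: Divide by (z + 4)^2: f(z) = 45(z + 4)^(-2) - 9(z + 4)^(-1)
Step 3: This finite sum is the Laurent series of f about z = -4.
Step 4: Coefficient of (z + 4)^(-1) = coefficient of (z + 4) in the re-centred numerator = -9

-9


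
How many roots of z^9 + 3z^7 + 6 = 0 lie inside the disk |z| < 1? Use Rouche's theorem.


Step 1: On |z| = 1 the three terms have sizes |z^9| = 1^9 = 1, |3z^7| = 3*1^7 = 3, |6| = 6
Step 2: The dominant term is g(z) = 6; let h(z) = z^9 + 3z^7 so f = g + h
Step 3: On |z| = 1: |g| = 6 and |h| <= 1 + 3 = 4
Step 4: Since 6 > 4, |h| < |g| on |z| = 1, so by Rouche f has the same number of zeros as g inside |z| < 1
Step 5: g(z) = 6 is a nonzero constant with no zeros inside |z| < 1. Answer = 0

0


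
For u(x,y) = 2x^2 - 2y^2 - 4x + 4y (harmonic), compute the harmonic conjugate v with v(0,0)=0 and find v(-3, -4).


Step 1: v_x = -u_y = 4y - 4
Step 2: v_y = u_x = 4x - 4
Step 3: v = 4xy - 4x - 4y + C
Step 4: v(0,0) = 0 => C = 0
Step 5: v(-3, -4) = 76

76


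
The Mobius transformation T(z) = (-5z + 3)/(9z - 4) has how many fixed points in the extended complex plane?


Step 1: Fixed points satisfy T(z) = z
Step 2: 9z^2 + z - 3 = 0
Step 3: Discriminant = 1^2 - 4*9*(-3) = 109
Step 4: Number of fixed points = 2

2


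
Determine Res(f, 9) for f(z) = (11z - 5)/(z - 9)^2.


Step 1: Pole of order 2 at z = 9
Step 2: Res = lim d/dz [(z - 9)^2 * f(z)] as z -> 9
Step 3: (z - 9)^2 * f(z) = 11z - 5
Step 4: d/dz[11z - 5] = 11

11


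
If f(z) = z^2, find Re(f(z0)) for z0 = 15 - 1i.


Step 1: z0 = 15 - 1i
Step 2: z0^2 = 15^2 - (-1)^2 - 30i
Step 3: real part = 225 - 1 = 224

224


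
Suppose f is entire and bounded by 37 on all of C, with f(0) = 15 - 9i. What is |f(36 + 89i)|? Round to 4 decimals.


Step 1: By Liouville's theorem, a bounded entire function is constant.
Step 2: f(z) = f(0) = 15 - 9i for all z.
Step 3: |f(w)| = |15 - 9i| = sqrt(225 + 81)
Step 4: = 17.4929

17.4929


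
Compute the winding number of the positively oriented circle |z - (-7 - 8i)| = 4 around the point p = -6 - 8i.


Step 1: Center c = (-7, -8), radius = 4
Step 2: |p - c|^2 = 1^2 + 0^2 = 1
Step 3: r^2 = 16
Step 4: |p-c| < r so winding number = 1

1


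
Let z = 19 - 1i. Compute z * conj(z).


Step 1: conj(z) = 19 + 1i
Step 2: z * conj(z) = 19^2 + (-1)^2
Step 3: = 361 + 1 = 362

362


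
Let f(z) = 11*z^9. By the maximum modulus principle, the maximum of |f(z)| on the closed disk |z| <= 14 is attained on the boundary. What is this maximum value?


Step 1: On |z| = 14, |f(z)| = 11 * |z|^9 = 11 * 14^9
Step 2: By maximum modulus principle, maximum is on boundary.
Step 3: Maximum = 11 * 20661046784 = 227271514624

227271514624


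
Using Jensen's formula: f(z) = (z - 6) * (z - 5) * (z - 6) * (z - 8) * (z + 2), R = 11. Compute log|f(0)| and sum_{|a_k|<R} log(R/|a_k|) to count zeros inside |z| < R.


Jensen's formula: (1/2pi)*integral log|f(Re^it)|dt = log|f(0)| + sum_{|a_k|<R} log(R/|a_k|)
Step 1: f(0) = (-6) * (-5) * (-6) * (-8) * 2 = 2880
Step 2: log|f(0)| = log|6| + log|5| + log|6| + log|8| + log|-2| = 7.9655
Step 3: Zeros inside |z| < 11: 6, 5, 6, 8, -2
Step 4: Jensen sum = log(11/6) + log(11/5) + log(11/6) + log(11/8) + log(11/2) = 4.0239
Step 5: n(R) = number of terms in the Jensen sum = count of zeros inside |z| < 11 = 5

5


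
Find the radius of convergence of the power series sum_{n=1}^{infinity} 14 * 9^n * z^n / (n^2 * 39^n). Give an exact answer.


Step 1: General term a_n = 14 * 9^n / (n^2 * 39^n)
Step 2: By the root test, |a_n|^(1/n) = 14^(1/n) * 9 / (n^(2/n) * 39) -> 9/39 as n -> infinity (since 14^(1/n) -> 1 and n^(2/n) -> 1)
Step 3: R = 1/lim|a_n|^(1/n) = 39/9 = 13/3

13/3


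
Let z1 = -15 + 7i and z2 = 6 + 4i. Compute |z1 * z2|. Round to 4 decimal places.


Step 1: |z1| = sqrt((-15)^2 + 7^2) = sqrt(274)
Step 2: |z2| = sqrt(6^2 + 4^2) = sqrt(52)
Step 3: |z1*z2| = |z1|*|z2| = sqrt(274) * sqrt(52) = sqrt(274 * 52) = sqrt(14248)
Step 4: = 119.365

119.365


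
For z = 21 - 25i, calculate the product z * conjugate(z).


Step 1: conj(z) = 21 + 25i
Step 2: z * conj(z) = 21^2 + (-25)^2
Step 3: = 441 + 625 = 1066

1066


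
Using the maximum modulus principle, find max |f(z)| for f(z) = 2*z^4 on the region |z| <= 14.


Step 1: On |z| = 14, |f(z)| = 2 * |z|^4 = 2 * 14^4
Step 2: By maximum modulus principle, maximum is on boundary.
Step 3: Maximum = 2 * 38416 = 76832

76832


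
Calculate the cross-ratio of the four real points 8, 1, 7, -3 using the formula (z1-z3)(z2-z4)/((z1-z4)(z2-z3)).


Step 1: (z1-z3)(z2-z4) = 1 * 4 = 4
Step 2: (z1-z4)(z2-z3) = 11 * (-6) = -66
Step 3: Cross-ratio = -4/66 = -2/33

-2/33


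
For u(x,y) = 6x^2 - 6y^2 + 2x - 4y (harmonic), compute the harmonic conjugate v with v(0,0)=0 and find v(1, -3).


Step 1: v_x = -u_y = 12y + 4
Step 2: v_y = u_x = 12x + 2
Step 3: v = 12xy + 4x + 2y + C
Step 4: v(0,0) = 0 => C = 0
Step 5: v(1, -3) = -38

-38


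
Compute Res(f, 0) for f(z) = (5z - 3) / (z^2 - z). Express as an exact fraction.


Step 1: Q(z) = z^2 - z = (z)(z - 1)
Step 2: Q'(z) = 2z - 1
Step 3: Q'(0) = -1, P(0) = -3
Step 4: Res = P(0)/Q'(0) = -3/(-1) = 3

3


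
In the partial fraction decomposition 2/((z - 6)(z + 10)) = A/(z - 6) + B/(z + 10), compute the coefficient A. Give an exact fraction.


Step 1: Multiply both sides by (z - 6) and set z = 6
Step 2: A = 2 / (6 + 10)
Step 3: A = 2 / 16
Step 4: A = 1/8

1/8


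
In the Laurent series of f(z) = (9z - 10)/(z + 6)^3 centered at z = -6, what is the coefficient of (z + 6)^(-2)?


Step 1: Write the numerator in powers of (z + 6): 9z - 10 = 9(z + 6) + (9*(-6) - 10) = 9(z + 6) - 64
Step 2: Divide by (z + 6)^3: f(z) = -64(z + 6)^(-3) + 9(z + 6)^(-2)
Step 3: This finite sum is the Laurent series of f about z = -6.
Step 4: Coefficient of (z + 6)^(-2) = coefficient of (z + 6) in the re-centred numerator = 9

9


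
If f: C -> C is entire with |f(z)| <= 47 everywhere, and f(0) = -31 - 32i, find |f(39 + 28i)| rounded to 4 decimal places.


Step 1: By Liouville's theorem, a bounded entire function is constant.
Step 2: f(z) = f(0) = -31 - 32i for all z.
Step 3: |f(w)| = |-31 - 32i| = sqrt(961 + 1024)
Step 4: = 44.5533

44.5533


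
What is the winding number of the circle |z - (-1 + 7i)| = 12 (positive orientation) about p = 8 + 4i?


Step 1: Center c = (-1, 7), radius = 12
Step 2: |p - c|^2 = 9^2 + (-3)^2 = 90
Step 3: r^2 = 144
Step 4: |p-c| < r so winding number = 1

1


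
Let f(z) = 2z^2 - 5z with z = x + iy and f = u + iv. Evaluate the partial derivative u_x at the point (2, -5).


Step 1: f(z) = 2(x+iy)^2 - 5(x+iy) + 0
Step 2: u = 2(x^2 - y^2) - 5x + 0
Step 3: u_x = 4x - 5
Step 4: At (2, -5): u_x = 8 - 5 = 3

3


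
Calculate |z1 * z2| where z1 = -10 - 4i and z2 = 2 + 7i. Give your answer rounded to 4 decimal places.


Step 1: |z1| = sqrt((-10)^2 + (-4)^2) = sqrt(116)
Step 2: |z2| = sqrt(2^2 + 7^2) = sqrt(53)
Step 3: |z1*z2| = |z1|*|z2| = sqrt(116) * sqrt(53) = sqrt(116 * 53) = sqrt(6148)
Step 4: = 78.4092

78.4092


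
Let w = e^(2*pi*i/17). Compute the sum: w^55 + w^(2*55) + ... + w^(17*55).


Step 1: The sum sum_{j=1}^{n} w^(k*j) equals n if n | k, else 0.
Step 2: Here n = 17, k = 55
Step 3: Does n divide k? 17 | 55 -> False
Step 4: Sum = 0

0


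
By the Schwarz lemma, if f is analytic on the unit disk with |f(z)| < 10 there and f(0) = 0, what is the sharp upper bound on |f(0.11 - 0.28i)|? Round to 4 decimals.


Step 1: g = f/10 maps D -> D with g(0) = 0, so by the Schwarz lemma |g(z)| <= |z|, i.e. |f(z)| <= 10|z|; this is sharp (f(z) = 10z).
Step 2: |z0|^2 = 0.11^2 + (-0.28)^2 = 0.0905
Step 3: |z0| = sqrt(0.0905) = 0.300832
Step 4: Best bound = 10 * |z0| = 10 * 0.300832 = 3.0083

3.0083


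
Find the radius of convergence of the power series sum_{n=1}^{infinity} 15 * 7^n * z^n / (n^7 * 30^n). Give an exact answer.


Step 1: General term a_n = 15 * 7^n / (n^7 * 30^n)
Step 2: By the root test, |a_n|^(1/n) = 15^(1/n) * 7 / (n^(7/n) * 30) -> 7/30 as n -> infinity (since 15^(1/n) -> 1 and n^(7/n) -> 1)
Step 3: R = 1/lim|a_n|^(1/n) = 30/7

30/7


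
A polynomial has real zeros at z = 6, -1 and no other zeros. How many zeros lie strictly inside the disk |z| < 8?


Step 1: Check each root:
  z = 6: |6| = 6 < 8
  z = -1: |-1| = 1 < 8
Step 2: Count = 2

2


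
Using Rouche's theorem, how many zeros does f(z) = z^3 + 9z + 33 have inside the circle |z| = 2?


Step 1: On |z| = 2 the three terms have sizes |z^3| = 2^3 = 8, |9z| = 9*2 = 18, |33| = 33
Step 2: The dominant term is g(z) = 33; let h(z) = z^3 + 9z so f = g + h
Step 3: On |z| = 2: |g| = 33 and |h| <= 8 + 18 = 26
Step 4: Since 33 > 26, |h| < |g| on |z| = 2, so by Rouche f has the same number of zeros as g inside |z| < 2
Step 5: g(z) = 33 is a nonzero constant with no zeros inside |z| < 2. Answer = 0

0


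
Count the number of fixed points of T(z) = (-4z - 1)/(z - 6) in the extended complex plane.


Step 1: Fixed points satisfy T(z) = z
Step 2: z^2 - 2z + 1 = 0
Step 3: Discriminant = (-2)^2 - 4*1*1 = 0
Step 4: Number of fixed points = 1

1


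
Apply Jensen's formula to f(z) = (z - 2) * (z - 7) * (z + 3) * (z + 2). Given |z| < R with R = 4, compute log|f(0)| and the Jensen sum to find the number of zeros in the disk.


Jensen's formula: (1/2pi)*integral log|f(Re^it)|dt = log|f(0)| + sum_{|a_k|<R} log(R/|a_k|)
Step 1: f(0) = (-2) * (-7) * 3 * 2 = 84
Step 2: log|f(0)| = log|2| + log|7| + log|-3| + log|-2| = 4.4308
Step 3: Zeros inside |z| < 4: 2, -3, -2
Step 4: Jensen sum = log(4/2) + log(4/3) + log(4/2) = 1.674
Step 5: n(R) = number of terms in the Jensen sum = count of zeros inside |z| < 4 = 3

3


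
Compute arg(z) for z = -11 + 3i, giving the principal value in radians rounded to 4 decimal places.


Step 1: z = -11 + 3i
Step 2: arg(z) = atan2(3, -11)
Step 3: arg(z) = 2.8753

2.8753


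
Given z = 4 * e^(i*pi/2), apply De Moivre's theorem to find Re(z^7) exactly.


Step 1: By De Moivre's theorem, z^7 = 4^7 * e^(i*7*pi/2) = 16384 * (cos(7*pi/2) + i*sin(7*pi/2))
Step 2: |z|^7 = 4^7 = 16384
Step 3: Reduce the angle mod 2*pi: 7*pi/2 - 2*pi = 3*pi/2
Step 4: cos(3*pi/2) = 0
Step 5: Re(z^7) = 16384 * 0 = 0

0


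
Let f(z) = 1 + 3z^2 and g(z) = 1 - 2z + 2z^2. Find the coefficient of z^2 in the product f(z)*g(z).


Step 1: z^2 term in f*g comes from: (1)*(2z^2) + (0)*(-2z) + (3z^2)*(1)
Step 2: = 2 + 0 + 3
Step 3: = 5

5


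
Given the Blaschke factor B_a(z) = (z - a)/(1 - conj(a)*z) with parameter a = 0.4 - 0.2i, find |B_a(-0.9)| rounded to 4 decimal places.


Step 1: Numerator z0 - a = -0.9 - (0.4 - 0.2i) = -1.3 + 0.2i
Step 2: Denominator 1 - conj(a)*z0 = 1 - (0.4 + 0.2i)*(-0.9) = 1.36 + 0.18i
Step 3: |z0 - a|^2 = (-1.3)^2 + 0.2^2 = 1.73; |1 - conj(a)*z0|^2 = 1.36^2 + 0.18^2 = 1.882
Step 4: |B_a(-0.9)| = sqrt(1.73 / 1.882) = sqrt(0.919235)
Step 5: = 0.9588

0.9588


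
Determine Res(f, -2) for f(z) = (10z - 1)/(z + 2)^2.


Step 1: Pole of order 2 at z = -2
Step 2: Res = lim d/dz [(z + 2)^2 * f(z)] as z -> -2
Step 3: (z + 2)^2 * f(z) = 10z - 1
Step 4: d/dz[10z - 1] = 10

10


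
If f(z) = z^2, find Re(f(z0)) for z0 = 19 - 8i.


Step 1: z0 = 19 - 8i
Step 2: z0^2 = 19^2 - (-8)^2 - 304i
Step 3: real part = 361 - 64 = 297

297


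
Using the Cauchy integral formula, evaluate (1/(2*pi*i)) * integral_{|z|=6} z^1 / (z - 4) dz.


Step 1: f(z) = z^1, a = 4 is inside |z| = 6
Step 2: By Cauchy integral formula: (1/(2pi*i)) * integral = f(a)
Step 3: f(4) = 4^1 = 4

4


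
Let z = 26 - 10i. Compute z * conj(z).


Step 1: conj(z) = 26 + 10i
Step 2: z * conj(z) = 26^2 + (-10)^2
Step 3: = 676 + 100 = 776

776


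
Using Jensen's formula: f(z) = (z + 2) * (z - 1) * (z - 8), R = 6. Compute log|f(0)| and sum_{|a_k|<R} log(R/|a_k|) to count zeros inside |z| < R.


Jensen's formula: (1/2pi)*integral log|f(Re^it)|dt = log|f(0)| + sum_{|a_k|<R} log(R/|a_k|)
Step 1: f(0) = 2 * (-1) * (-8) = 16
Step 2: log|f(0)| = log|-2| + log|1| + log|8| = 2.7726
Step 3: Zeros inside |z| < 6: -2, 1
Step 4: Jensen sum = log(6/2) + log(6/1) = 2.8904
Step 5: n(R) = number of terms in the Jensen sum = count of zeros inside |z| < 6 = 2

2


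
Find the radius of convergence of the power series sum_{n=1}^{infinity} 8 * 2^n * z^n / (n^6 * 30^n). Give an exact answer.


Step 1: General term a_n = 8 * 2^n / (n^6 * 30^n)
Step 2: By the root test, |a_n|^(1/n) = 8^(1/n) * 2 / (n^(6/n) * 30) -> 2/30 as n -> infinity (since 8^(1/n) -> 1 and n^(6/n) -> 1)
Step 3: R = 1/lim|a_n|^(1/n) = 30/2 = 15

15


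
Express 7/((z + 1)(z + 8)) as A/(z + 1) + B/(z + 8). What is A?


Step 1: Multiply both sides by (z + 1) and set z = -1
Step 2: A = 7 / (-1 + 8)
Step 3: A = 7 / 7
Step 4: A = 1

1


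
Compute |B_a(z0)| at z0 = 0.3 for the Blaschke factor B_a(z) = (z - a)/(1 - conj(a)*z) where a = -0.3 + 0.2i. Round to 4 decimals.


Step 1: Numerator z0 - a = 0.3 - (-0.3 + 0.2i) = 0.6 - 0.2i
Step 2: Denominator 1 - conj(a)*z0 = 1 - (-0.3 - 0.2i)*0.3 = 1.09 + 0.06i
Step 3: |z0 - a|^2 = 0.6^2 + (-0.2)^2 = 0.4; |1 - conj(a)*z0|^2 = 1.09^2 + 0.06^2 = 1.1917
Step 4: |B_a(0.3)| = sqrt(0.4 / 1.1917) = sqrt(0.335655)
Step 5: = 0.5794

0.5794


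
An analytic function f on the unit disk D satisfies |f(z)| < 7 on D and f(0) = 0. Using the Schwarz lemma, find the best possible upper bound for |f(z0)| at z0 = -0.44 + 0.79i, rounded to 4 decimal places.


Step 1: g = f/7 maps D -> D with g(0) = 0, so by the Schwarz lemma |g(z)| <= |z|, i.e. |f(z)| <= 7|z|; this is sharp (f(z) = 7z).
Step 2: |z0|^2 = (-0.44)^2 + 0.79^2 = 0.8177
Step 3: |z0| = sqrt(0.8177) = 0.904268
Step 4: Best bound = 7 * |z0| = 7 * 0.904268 = 6.3299

6.3299


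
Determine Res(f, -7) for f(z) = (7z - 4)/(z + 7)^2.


Step 1: Pole of order 2 at z = -7
Step 2: Res = lim d/dz [(z + 7)^2 * f(z)] as z -> -7
Step 3: (z + 7)^2 * f(z) = 7z - 4
Step 4: d/dz[7z - 4] = 7

7


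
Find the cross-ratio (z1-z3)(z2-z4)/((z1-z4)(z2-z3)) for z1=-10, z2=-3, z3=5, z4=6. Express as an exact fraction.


Step 1: (z1-z3)(z2-z4) = (-15) * (-9) = 135
Step 2: (z1-z4)(z2-z3) = (-16) * (-8) = 128
Step 3: Cross-ratio = 135/128 = 135/128

135/128


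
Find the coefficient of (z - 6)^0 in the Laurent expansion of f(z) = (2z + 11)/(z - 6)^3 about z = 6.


Step 1: Write the numerator in powers of (z - 6): 2z + 11 = 2(z - 6) + (2*6 + 11) = 2(z - 6) + 23
Step 2: Divide by (z - 6)^3: f(z) = 23(z - 6)^(-3) + 2(z - 6)^(-2)
Step 3: This finite sum is the Laurent series of f about z = 6.
Step 4: Only the powers -3 and -2 appear, so the coefficient of (z - 6)^0 = 0

0


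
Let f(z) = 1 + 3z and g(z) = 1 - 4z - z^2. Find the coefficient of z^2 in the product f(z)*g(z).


Step 1: z^2 term in f*g comes from: (1)*(-z^2) + (3z)*(-4z) + (0)*(1)
Step 2: = -1 - 12 + 0
Step 3: = -13

-13


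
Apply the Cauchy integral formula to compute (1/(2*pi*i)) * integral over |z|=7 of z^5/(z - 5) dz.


Step 1: f(z) = z^5, a = 5 is inside |z| = 7
Step 2: By Cauchy integral formula: (1/(2pi*i)) * integral = f(a)
Step 3: f(5) = 5^5 = 3125

3125


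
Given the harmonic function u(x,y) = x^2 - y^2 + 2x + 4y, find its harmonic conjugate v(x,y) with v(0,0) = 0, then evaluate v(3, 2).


Step 1: v_x = -u_y = 2y - 4
Step 2: v_y = u_x = 2x + 2
Step 3: v = 2xy - 4x + 2y + C
Step 4: v(0,0) = 0 => C = 0
Step 5: v(3, 2) = 4

4


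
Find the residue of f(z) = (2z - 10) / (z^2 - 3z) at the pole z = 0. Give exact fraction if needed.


Step 1: Q(z) = z^2 - 3z = (z)(z - 3)
Step 2: Q'(z) = 2z - 3
Step 3: Q'(0) = -3, P(0) = -10
Step 4: Res = P(0)/Q'(0) = -10/(-3) = 10/3

10/3


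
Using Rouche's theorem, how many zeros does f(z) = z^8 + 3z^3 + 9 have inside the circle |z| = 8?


Step 1: On |z| = 8 the three terms have sizes |z^8| = 8^8 = 16777216, |3z^3| = 3*8^3 = 1536, |9| = 9
Step 2: The dominant term is g(z) = z^8; let h(z) = 3z^3 + 9 so f = g + h
Step 3: On |z| = 8: |g| = 16777216 and |h| <= 1536 + 9 = 1545
Step 4: Since 16777216 > 1545, |h| < |g| on |z| = 8, so by Rouche f has the same number of zeros as g inside |z| < 8
Step 5: g(z) = z^8 has 8 zeros (all at the origin) inside |z| < 8. Answer = 8

8


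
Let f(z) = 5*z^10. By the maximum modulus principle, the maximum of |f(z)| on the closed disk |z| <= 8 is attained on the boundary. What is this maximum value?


Step 1: On |z| = 8, |f(z)| = 5 * |z|^10 = 5 * 8^10
Step 2: By maximum modulus principle, maximum is on boundary.
Step 3: Maximum = 5 * 1073741824 = 5368709120

5368709120


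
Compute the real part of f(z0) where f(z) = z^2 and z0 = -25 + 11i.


Step 1: z0 = -25 + 11i
Step 2: z0^2 = (-25)^2 - 11^2 - 550i
Step 3: real part = 625 - 121 = 504

504


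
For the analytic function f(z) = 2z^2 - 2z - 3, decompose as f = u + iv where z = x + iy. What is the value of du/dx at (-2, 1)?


Step 1: f(z) = 2(x+iy)^2 - 2(x+iy) - 3
Step 2: u = 2(x^2 - y^2) - 2x - 3
Step 3: u_x = 4x - 2
Step 4: At (-2, 1): u_x = -8 - 2 = -10

-10


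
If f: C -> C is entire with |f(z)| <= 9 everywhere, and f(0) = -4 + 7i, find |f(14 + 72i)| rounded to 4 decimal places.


Step 1: By Liouville's theorem, a bounded entire function is constant.
Step 2: f(z) = f(0) = -4 + 7i for all z.
Step 3: |f(w)| = |-4 + 7i| = sqrt(16 + 49)
Step 4: = 8.0623

8.0623


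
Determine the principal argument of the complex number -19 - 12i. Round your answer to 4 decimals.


Step 1: z = -19 - 12i
Step 2: arg(z) = atan2(-12, -19)
Step 3: arg(z) = -2.5783

-2.5783


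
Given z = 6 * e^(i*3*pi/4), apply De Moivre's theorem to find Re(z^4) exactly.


Step 1: By De Moivre's theorem, z^4 = 6^4 * e^(i*4*3*pi/4) = 1296 * (cos(3*pi) + i*sin(3*pi))
Step 2: |z|^4 = 6^4 = 1296
Step 3: Reduce the angle mod 2*pi: 3*pi - 2*pi = pi
Step 4: cos(pi) = -1
Step 5: Re(z^4) = 1296 * (-1) = -1296

-1296


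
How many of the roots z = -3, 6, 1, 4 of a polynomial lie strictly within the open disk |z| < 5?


Step 1: Check each root:
  z = -3: |-3| = 3 < 5
  z = 6: |6| = 6 >= 5
  z = 1: |1| = 1 < 5
  z = 4: |4| = 4 < 5
Step 2: Count = 3

3


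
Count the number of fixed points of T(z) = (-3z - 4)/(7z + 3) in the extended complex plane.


Step 1: Fixed points satisfy T(z) = z
Step 2: 7z^2 + 6z + 4 = 0
Step 3: Discriminant = 6^2 - 4*7*4 = -76
Step 4: Number of fixed points = 2

2


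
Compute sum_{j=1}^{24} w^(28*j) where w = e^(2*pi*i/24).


Step 1: The sum sum_{j=1}^{n} w^(k*j) equals n if n | k, else 0.
Step 2: Here n = 24, k = 28
Step 3: Does n divide k? 24 | 28 -> False
Step 4: Sum = 0

0


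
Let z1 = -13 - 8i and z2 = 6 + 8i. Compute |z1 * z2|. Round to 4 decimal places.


Step 1: |z1| = sqrt((-13)^2 + (-8)^2) = sqrt(233)
Step 2: |z2| = sqrt(6^2 + 8^2) = sqrt(100)
Step 3: |z1*z2| = |z1|*|z2| = sqrt(233) * sqrt(100) = sqrt(233 * 100) = sqrt(23300)
Step 4: = 152.6434

152.6434


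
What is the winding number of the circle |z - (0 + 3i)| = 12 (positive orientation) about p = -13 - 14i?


Step 1: Center c = (0, 3), radius = 12
Step 2: |p - c|^2 = (-13)^2 + (-17)^2 = 458
Step 3: r^2 = 144
Step 4: |p-c| > r so winding number = 0

0


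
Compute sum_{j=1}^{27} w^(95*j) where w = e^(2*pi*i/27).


Step 1: The sum sum_{j=1}^{n} w^(k*j) equals n if n | k, else 0.
Step 2: Here n = 27, k = 95
Step 3: Does n divide k? 27 | 95 -> False
Step 4: Sum = 0

0


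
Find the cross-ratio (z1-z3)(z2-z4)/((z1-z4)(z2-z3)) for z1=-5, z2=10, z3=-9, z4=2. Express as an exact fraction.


Step 1: (z1-z3)(z2-z4) = 4 * 8 = 32
Step 2: (z1-z4)(z2-z3) = (-7) * 19 = -133
Step 3: Cross-ratio = -32/133 = -32/133

-32/133


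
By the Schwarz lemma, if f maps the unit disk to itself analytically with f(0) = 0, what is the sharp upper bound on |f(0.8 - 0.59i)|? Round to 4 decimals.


Step 1: Schwarz lemma: if f: D -> D is analytic with f(0) = 0, then |f(z)| <= |z| for all z in D, and this is sharp (f(z) = z).
Step 2: |z0|^2 = 0.8^2 + (-0.59)^2 = 0.9881
Step 3: |z0| = sqrt(0.9881) = 0.994032
Step 4: Best bound = |z0| = 0.994

0.994


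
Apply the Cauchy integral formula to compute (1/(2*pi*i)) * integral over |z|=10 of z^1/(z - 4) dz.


Step 1: f(z) = z^1, a = 4 is inside |z| = 10
Step 2: By Cauchy integral formula: (1/(2pi*i)) * integral = f(a)
Step 3: f(4) = 4^1 = 4

4


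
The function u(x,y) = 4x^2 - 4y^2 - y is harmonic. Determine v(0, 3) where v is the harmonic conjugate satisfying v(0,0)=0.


Step 1: v_x = -u_y = 8y + 1
Step 2: v_y = u_x = 8x + 0
Step 3: v = 8xy + x + C
Step 4: v(0,0) = 0 => C = 0
Step 5: v(0, 3) = 0

0


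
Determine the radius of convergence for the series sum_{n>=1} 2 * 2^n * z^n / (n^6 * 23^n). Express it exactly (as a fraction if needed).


Step 1: General term a_n = 2 * 2^n / (n^6 * 23^n)
Step 2: By the root test, |a_n|^(1/n) = 2^(1/n) * 2 / (n^(6/n) * 23) -> 2/23 as n -> infinity (since 2^(1/n) -> 1 and n^(6/n) -> 1)
Step 3: R = 1/lim|a_n|^(1/n) = 23/2

23/2


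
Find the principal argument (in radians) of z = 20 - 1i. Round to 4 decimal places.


Step 1: z = 20 - 1i
Step 2: arg(z) = atan2(-1, 20)
Step 3: arg(z) = -0.05

-0.05


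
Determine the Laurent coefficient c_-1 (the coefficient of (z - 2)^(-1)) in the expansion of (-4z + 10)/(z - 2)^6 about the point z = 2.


Step 1: Write the numerator in powers of (z - 2): -4z + 10 = -4(z - 2) + (-4*2 + 10) = -4(z - 2) + 2
Step 2: Divide by (z - 2)^6: f(z) = 2(z - 2)^(-6) - 4(z - 2)^(-5)
Step 3: This finite sum is the Laurent series of f about z = 2.
Step 4: Only the powers -6 and -5 appear, so the coefficient of (z - 2)^(-1) = 0

0


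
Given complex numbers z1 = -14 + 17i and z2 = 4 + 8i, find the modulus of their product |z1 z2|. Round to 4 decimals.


Step 1: |z1| = sqrt((-14)^2 + 17^2) = sqrt(485)
Step 2: |z2| = sqrt(4^2 + 8^2) = sqrt(80)
Step 3: |z1*z2| = |z1|*|z2| = sqrt(485) * sqrt(80) = sqrt(485 * 80) = sqrt(38800)
Step 4: = 196.9772

196.9772


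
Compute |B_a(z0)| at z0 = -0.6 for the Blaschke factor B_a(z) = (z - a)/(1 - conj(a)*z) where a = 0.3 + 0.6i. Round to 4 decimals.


Step 1: Numerator z0 - a = -0.6 - (0.3 + 0.6i) = -0.9 - 0.6i
Step 2: Denominator 1 - conj(a)*z0 = 1 - (0.3 - 0.6i)*(-0.6) = 1.18 - 0.36i
Step 3: |z0 - a|^2 = (-0.9)^2 + (-0.6)^2 = 1.17; |1 - conj(a)*z0|^2 = 1.18^2 + (-0.36)^2 = 1.522
Step 4: |B_a(-0.6)| = sqrt(1.17 / 1.522) = sqrt(0.768725)
Step 5: = 0.8768

0.8768


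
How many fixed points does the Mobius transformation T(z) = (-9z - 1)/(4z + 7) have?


Step 1: Fixed points satisfy T(z) = z
Step 2: 4z^2 + 16z + 1 = 0
Step 3: Discriminant = 16^2 - 4*4*1 = 240
Step 4: Number of fixed points = 2

2


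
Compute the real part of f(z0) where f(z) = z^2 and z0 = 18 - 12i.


Step 1: z0 = 18 - 12i
Step 2: z0^2 = 18^2 - (-12)^2 - 432i
Step 3: real part = 324 - 144 = 180

180


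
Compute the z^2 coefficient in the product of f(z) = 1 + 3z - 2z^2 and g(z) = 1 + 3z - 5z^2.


Step 1: z^2 term in f*g comes from: (1)*(-5z^2) + (3z)*(3z) + (-2z^2)*(1)
Step 2: = -5 + 9 - 2
Step 3: = 2

2


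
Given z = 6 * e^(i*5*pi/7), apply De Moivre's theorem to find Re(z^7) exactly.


Step 1: By De Moivre's theorem, z^7 = 6^7 * e^(i*7*5*pi/7) = 279936 * (cos(5*pi) + i*sin(5*pi))
Step 2: |z|^7 = 6^7 = 279936
Step 3: Reduce the angle mod 2*pi: 5*pi - 4*pi = pi
Step 4: cos(pi) = -1
Step 5: Re(z^7) = 279936 * (-1) = -279936

-279936


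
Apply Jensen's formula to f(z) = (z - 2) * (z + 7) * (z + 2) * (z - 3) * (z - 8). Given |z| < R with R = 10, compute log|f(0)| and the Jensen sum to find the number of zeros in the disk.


Jensen's formula: (1/2pi)*integral log|f(Re^it)|dt = log|f(0)| + sum_{|a_k|<R} log(R/|a_k|)
Step 1: f(0) = (-2) * 7 * 2 * (-3) * (-8) = -672
Step 2: log|f(0)| = log|2| + log|-7| + log|-2| + log|3| + log|8| = 6.5103
Step 3: Zeros inside |z| < 10: 2, -7, -2, 3, 8
Step 4: Jensen sum = log(10/2) + log(10/7) + log(10/2) + log(10/3) + log(10/8) = 5.0027
Step 5: n(R) = number of terms in the Jensen sum = count of zeros inside |z| < 10 = 5

5
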